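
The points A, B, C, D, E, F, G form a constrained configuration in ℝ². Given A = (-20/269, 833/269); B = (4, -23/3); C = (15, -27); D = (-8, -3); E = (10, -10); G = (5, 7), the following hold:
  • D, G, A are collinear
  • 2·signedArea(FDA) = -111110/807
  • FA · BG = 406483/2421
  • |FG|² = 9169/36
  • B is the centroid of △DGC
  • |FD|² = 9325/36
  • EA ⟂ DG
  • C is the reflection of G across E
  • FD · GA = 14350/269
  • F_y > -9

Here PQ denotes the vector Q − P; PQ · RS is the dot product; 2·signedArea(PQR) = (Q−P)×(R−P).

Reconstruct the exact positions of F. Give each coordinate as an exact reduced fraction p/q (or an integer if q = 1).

F = (7, -53/6)

1. F_x = 7  [FA · BG = 406483/2421 ∩ FD · GA = 14350/269]
2. F_y = -53/6  [FA · BG = 406483/2421 ∩ FD · GA = 14350/269]
   → F = (7, -53/6)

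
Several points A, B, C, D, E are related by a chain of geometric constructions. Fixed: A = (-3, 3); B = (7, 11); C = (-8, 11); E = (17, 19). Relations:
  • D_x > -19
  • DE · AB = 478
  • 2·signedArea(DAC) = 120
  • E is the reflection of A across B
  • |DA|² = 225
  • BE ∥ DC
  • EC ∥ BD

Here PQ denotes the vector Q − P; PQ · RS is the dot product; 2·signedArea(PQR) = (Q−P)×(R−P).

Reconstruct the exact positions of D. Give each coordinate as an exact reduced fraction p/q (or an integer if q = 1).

D = (-18, 3)

1. D_x = -18  [BE ∥ DC ∩ EC ∥ BD]
2. D_y = 3  [BE ∥ DC ∩ EC ∥ BD]
   → D = (-18, 3)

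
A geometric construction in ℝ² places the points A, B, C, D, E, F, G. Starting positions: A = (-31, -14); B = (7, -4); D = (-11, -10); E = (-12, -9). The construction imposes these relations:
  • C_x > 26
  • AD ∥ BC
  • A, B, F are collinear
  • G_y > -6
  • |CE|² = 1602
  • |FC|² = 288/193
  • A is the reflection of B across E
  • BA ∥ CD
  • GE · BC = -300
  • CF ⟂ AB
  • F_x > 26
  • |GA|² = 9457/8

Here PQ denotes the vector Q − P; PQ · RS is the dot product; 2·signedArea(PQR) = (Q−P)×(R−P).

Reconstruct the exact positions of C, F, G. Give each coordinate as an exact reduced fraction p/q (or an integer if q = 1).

C = (27, 0)
F = (5151/193, 228/193)
G = (9/4, -21/4)

1. C_x = 27  [BA ∥ CD ∩ AD ∥ BC]
2. C_y = 0  [BA ∥ CD ∩ AD ∥ BC]
   → C = (27, 0)
3. F_x = 5151/193  [A, B, F are collinear ∩ CF ⟂ AB]
4. F_y = 228/193  [A, B, F are collinear ∩ CF ⟂ AB]
   → F = (5151/193, 228/193)
5. G_x = 9/4  [line -20·x + -4·y + 24 = 0 ∩ |GA|² = 9457/8]
6. G_y = -21/4  [line -20·x + -4·y + 24 = 0 ∩ |GA|² = 9457/8]
   → G = (9/4, -21/4)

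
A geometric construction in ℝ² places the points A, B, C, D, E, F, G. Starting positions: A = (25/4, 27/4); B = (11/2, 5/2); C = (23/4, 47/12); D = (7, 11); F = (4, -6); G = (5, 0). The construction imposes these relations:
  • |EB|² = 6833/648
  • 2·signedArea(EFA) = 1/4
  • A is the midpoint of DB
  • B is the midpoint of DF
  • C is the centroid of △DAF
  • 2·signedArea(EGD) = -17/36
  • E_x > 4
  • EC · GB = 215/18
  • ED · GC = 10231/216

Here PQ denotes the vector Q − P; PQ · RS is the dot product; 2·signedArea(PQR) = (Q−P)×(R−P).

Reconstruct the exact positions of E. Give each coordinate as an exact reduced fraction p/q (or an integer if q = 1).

E = (59/12, -25/36)

1. E_x = 59/12  [ED · GC = 10231/216 ∩ EC · GB = 215/18]
2. E_y = -25/36  [ED · GC = 10231/216 ∩ EC · GB = 215/18]
   → E = (59/12, -25/36)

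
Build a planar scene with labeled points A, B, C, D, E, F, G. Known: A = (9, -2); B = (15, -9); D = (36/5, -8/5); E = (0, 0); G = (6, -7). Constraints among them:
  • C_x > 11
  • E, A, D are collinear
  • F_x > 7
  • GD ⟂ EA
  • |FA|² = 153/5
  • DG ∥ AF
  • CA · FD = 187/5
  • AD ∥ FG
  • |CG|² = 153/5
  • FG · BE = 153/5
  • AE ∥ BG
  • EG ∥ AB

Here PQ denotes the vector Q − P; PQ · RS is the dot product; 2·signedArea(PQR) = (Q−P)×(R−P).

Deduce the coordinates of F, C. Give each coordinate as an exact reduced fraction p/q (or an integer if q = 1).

1. F_x = 39/5  [AD ∥ FG ∩ DG ∥ AF]
2. F_y = -37/5  [AD ∥ FG ∩ DG ∥ AF]
   → F = (39/5, -37/5)
3. C_x = 57/5  [line 3/5·x + -29/5·y + -272/5 = 0 ∩ |CG|² = 153/5]
4. C_y = -41/5  [line 3/5·x + -29/5·y + -272/5 = 0 ∩ |CG|² = 153/5]
   → C = (57/5, -41/5)

C = (57/5, -41/5)
F = (39/5, -37/5)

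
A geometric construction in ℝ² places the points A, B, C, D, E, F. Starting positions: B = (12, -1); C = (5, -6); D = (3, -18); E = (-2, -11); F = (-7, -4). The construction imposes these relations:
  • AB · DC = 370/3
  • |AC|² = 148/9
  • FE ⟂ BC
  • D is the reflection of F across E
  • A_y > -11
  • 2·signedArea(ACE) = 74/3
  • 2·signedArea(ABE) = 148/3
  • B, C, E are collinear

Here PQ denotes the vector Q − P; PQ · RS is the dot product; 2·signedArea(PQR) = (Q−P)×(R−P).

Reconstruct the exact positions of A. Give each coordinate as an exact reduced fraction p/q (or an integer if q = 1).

1. A_x = 13/3  [2·signedArea(ABE) = 148/3 ∩ AB · DC = 370/3]
2. A_y = -10  [2·signedArea(ABE) = 148/3 ∩ AB · DC = 370/3]
   → A = (13/3, -10)

A = (13/3, -10)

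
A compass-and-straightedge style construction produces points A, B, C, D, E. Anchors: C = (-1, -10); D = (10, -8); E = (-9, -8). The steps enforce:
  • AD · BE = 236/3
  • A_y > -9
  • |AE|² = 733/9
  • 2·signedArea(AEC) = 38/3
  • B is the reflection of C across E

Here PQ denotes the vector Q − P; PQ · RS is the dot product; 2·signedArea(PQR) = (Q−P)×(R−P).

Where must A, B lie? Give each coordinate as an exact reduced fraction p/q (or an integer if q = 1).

A = (0, -26/3)
B = (-17, -6)

1. B_x = -17  [B is the reflection of C across E]
2. B_y = -6  [B is the reflection of C across E]
   → B = (-17, -6)
3. A_x = 0  [2·signedArea(AEC) = 38/3 ∩ AD · BE = 236/3]
4. A_y = -26/3  [2·signedArea(AEC) = 38/3 ∩ AD · BE = 236/3]
   → A = (0, -26/3)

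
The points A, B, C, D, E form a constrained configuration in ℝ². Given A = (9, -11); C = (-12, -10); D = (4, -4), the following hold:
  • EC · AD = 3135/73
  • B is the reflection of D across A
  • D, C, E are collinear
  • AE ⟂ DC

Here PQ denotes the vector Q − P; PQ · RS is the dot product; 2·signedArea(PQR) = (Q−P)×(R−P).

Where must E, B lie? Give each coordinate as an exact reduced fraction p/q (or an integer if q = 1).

1. E_x = 444/73  [D, C, E are collinear ∩ AE ⟂ DC]
2. E_y = -235/73  [D, C, E are collinear ∩ AE ⟂ DC]
   → E = (444/73, -235/73)
3. B_x = 14  [B is the reflection of D across A]
4. B_y = -18  [B is the reflection of D across A]
   → B = (14, -18)

B = (14, -18)
E = (444/73, -235/73)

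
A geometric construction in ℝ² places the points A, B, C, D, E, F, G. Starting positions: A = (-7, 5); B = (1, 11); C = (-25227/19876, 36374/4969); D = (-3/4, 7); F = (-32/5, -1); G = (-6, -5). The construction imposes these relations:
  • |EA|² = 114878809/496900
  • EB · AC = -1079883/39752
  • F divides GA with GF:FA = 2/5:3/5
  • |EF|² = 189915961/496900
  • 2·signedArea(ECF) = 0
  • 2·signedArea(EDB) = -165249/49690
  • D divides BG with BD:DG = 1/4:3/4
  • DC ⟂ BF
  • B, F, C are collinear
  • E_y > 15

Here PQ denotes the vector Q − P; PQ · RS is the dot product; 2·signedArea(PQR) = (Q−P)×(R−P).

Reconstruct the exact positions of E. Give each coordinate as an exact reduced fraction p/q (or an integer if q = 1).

1. E_x = 191881/49690  [2·signedArea(ECF) = 0 ∩ 2·signedArea(EDB) = -165249/49690]
2. E_y = 77717/4969  [2·signedArea(ECF) = 0 ∩ 2·signedArea(EDB) = -165249/49690]
   → E = (191881/49690, 77717/4969)

E = (191881/49690, 77717/4969)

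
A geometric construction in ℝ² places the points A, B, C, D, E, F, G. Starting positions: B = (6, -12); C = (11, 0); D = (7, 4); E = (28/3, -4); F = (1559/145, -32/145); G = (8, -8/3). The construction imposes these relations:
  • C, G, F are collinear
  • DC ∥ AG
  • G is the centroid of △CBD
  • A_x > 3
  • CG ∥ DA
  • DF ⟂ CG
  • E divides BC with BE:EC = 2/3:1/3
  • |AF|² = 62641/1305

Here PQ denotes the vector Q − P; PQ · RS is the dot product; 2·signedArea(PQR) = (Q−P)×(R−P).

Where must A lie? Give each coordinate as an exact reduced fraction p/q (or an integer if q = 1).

1. A_x = 4  [DC ∥ AG ∩ CG ∥ DA]
2. A_y = 4/3  [DC ∥ AG ∩ CG ∥ DA]
   → A = (4, 4/3)

A = (4, 4/3)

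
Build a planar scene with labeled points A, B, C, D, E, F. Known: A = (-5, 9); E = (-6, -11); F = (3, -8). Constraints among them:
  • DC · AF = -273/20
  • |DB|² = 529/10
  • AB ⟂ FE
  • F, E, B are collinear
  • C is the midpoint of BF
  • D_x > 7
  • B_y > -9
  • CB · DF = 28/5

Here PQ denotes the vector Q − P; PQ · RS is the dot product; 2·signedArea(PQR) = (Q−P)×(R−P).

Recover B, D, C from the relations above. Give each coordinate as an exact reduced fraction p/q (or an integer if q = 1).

B = (9/10, -87/10)
C = (39/20, -167/20)
D = (39/5, -32/5)

1. B_x = 9/10  [F, E, B are collinear ∩ AB ⟂ FE]
2. B_y = -87/10  [F, E, B are collinear ∩ AB ⟂ FE]
   → B = (9/10, -87/10)
3. C_x = 39/20  [C is the midpoint of BF]
4. C_y = -167/20  [C is the midpoint of BF]
   → C = (39/20, -167/20)
5. D_x = 39/5  [DC · AF = -273/20 ∩ CB · DF = 28/5]
6. D_y = -32/5  [DC · AF = -273/20 ∩ CB · DF = 28/5]
   → D = (39/5, -32/5)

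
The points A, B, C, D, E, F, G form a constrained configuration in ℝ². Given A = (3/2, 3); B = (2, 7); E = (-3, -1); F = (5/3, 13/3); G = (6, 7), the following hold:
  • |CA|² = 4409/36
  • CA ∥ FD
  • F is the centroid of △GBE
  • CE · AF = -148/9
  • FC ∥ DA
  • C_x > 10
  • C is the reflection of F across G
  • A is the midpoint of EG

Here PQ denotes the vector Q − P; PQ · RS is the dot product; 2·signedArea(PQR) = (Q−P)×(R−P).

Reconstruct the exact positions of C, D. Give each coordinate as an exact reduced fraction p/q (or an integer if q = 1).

C = (31/3, 29/3)
D = (-43/6, -7/3)

1. C_x = 31/3  [C is the reflection of F across G]
2. C_y = 29/3  [C is the reflection of F across G]
   → C = (31/3, 29/3)
3. D_x = -43/6  [FC ∥ DA ∩ CA ∥ FD]
4. D_y = -7/3  [FC ∥ DA ∩ CA ∥ FD]
   → D = (-43/6, -7/3)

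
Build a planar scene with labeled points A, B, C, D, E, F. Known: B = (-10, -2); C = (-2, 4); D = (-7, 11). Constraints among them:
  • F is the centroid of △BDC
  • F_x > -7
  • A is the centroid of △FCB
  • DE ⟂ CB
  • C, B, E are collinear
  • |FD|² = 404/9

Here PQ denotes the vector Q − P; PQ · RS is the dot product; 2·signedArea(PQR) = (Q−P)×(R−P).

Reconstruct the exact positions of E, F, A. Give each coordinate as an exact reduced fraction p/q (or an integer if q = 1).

A = (-55/9, 19/9)
E = (-46/25, 103/25)
F = (-19/3, 13/3)

1. E_x = -46/25  [C, B, E are collinear ∩ DE ⟂ CB]
2. E_y = 103/25  [C, B, E are collinear ∩ DE ⟂ CB]
   → E = (-46/25, 103/25)
3. F_x = -19/3  [F is the centroid of △BDC]
4. F_y = 13/3  [F is the centroid of △BDC]
   → F = (-19/3, 13/3)
5. A_x = -55/9  [A is the centroid of △FCB]
6. A_y = 19/9  [A is the centroid of △FCB]
   → A = (-55/9, 19/9)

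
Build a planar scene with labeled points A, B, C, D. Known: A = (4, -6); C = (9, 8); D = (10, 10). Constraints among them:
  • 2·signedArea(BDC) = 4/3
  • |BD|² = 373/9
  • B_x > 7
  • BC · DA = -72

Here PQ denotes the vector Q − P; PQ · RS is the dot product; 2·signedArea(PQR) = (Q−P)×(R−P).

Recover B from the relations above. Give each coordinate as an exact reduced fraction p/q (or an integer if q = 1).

1. B_x = 23/3  [BC · DA = -72 ∩ 2·signedArea(BDC) = 4/3]
2. B_y = 4  [BC · DA = -72 ∩ 2·signedArea(BDC) = 4/3]
   → B = (23/3, 4)

B = (23/3, 4)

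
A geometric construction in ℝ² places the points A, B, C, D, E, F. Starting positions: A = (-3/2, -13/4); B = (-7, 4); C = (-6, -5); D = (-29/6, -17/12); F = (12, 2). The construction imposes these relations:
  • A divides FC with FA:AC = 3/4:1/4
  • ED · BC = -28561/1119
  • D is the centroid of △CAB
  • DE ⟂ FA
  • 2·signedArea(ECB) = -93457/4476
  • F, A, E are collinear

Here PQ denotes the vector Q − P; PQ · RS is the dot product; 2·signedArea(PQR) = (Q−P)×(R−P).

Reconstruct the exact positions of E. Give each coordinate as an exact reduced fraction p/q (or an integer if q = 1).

E = (-2817/746, -18509/4476)

1. E_x = -2817/746  [F, A, E are collinear ∩ DE ⟂ FA]
2. E_y = -18509/4476  [F, A, E are collinear ∩ DE ⟂ FA]
   → E = (-2817/746, -18509/4476)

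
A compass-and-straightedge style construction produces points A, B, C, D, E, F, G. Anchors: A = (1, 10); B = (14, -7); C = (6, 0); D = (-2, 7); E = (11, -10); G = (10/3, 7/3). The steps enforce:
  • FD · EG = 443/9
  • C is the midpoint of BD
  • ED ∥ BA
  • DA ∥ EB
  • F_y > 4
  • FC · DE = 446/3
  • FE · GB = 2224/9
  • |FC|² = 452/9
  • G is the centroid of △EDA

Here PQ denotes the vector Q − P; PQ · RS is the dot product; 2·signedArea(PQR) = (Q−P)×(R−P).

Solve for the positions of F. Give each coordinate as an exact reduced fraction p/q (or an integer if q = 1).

1. F_x = 2/3  [FE · GB = 2224/9 ∩ FC · DE = 446/3]
2. F_y = 14/3  [FE · GB = 2224/9 ∩ FC · DE = 446/3]
   → F = (2/3, 14/3)

F = (2/3, 14/3)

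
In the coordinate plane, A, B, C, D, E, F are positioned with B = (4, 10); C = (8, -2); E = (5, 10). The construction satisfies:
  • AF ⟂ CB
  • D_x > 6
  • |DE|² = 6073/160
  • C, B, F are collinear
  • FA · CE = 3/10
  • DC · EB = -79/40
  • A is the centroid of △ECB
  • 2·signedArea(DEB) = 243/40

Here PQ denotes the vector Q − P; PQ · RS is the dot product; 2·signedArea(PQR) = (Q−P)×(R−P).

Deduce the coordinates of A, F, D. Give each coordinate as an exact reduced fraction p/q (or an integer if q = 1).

A = (17/3, 6)
D = (241/40, 157/40)
F = (161/30, 59/10)

1. A_x = 17/3  [A is the centroid of △ECB]
2. A_y = 6  [A is the centroid of △ECB]
   → A = (17/3, 6)
3. F_x = 161/30  [C, B, F are collinear ∩ AF ⟂ CB]
4. F_y = 59/10  [C, B, F are collinear ∩ AF ⟂ CB]
   → F = (161/30, 59/10)
5. D_x = 241/40  [2·signedArea(DEB) = 243/40 ∩ DC · EB = -79/40]
6. D_y = 157/40  [2·signedArea(DEB) = 243/40 ∩ DC · EB = -79/40]
   → D = (241/40, 157/40)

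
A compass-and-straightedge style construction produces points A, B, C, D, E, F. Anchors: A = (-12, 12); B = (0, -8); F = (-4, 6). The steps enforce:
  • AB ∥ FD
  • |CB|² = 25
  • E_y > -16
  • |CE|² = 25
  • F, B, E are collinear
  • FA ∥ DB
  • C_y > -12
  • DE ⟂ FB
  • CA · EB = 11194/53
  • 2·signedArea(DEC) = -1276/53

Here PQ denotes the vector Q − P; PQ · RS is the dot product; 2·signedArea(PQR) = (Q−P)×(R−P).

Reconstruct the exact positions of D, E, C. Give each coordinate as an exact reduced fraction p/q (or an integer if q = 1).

C = (4, -11)
D = (8, -14)
E = (116/53, -830/53)

1. D_x = 8  [FA ∥ DB ∩ AB ∥ FD]
2. D_y = -14  [FA ∥ DB ∩ AB ∥ FD]
   → D = (8, -14)
3. E_x = 116/53  [F, B, E are collinear ∩ DE ⟂ FB]
4. E_y = -830/53  [F, B, E are collinear ∩ DE ⟂ FB]
   → E = (116/53, -830/53)
5. C_x = 4  [line 116/53·x + -406/53·y + -4930/53 = 0 ∩ |CB|² = 25]
6. C_y = -11  [line 116/53·x + -406/53·y + -4930/53 = 0 ∩ |CB|² = 25]
   → C = (4, -11)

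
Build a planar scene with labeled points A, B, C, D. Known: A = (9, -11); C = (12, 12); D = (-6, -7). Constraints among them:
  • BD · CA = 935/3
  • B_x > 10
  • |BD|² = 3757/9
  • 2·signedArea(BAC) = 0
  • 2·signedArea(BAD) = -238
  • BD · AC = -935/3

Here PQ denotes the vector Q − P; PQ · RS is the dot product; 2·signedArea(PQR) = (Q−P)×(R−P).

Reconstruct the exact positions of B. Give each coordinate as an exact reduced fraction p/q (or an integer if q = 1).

B = (11, 13/3)

1. B_x = 11  [2·signedArea(BAC) = 0 ∩ BD · CA = 935/3]
2. B_y = 13/3  [2·signedArea(BAC) = 0 ∩ BD · CA = 935/3]
   → B = (11, 13/3)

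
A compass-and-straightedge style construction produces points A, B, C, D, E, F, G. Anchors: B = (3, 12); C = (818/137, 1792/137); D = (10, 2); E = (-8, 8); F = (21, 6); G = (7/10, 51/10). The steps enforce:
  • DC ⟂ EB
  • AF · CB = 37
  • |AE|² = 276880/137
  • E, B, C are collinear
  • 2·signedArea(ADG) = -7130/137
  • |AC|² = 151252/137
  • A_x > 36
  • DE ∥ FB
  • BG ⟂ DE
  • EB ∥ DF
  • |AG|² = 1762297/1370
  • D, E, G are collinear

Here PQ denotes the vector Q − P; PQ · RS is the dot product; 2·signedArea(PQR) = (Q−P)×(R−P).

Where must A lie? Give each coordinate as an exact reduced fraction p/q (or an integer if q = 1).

1. A_x = 4936/137  [AF · CB = 37 ∩ 2·signedArea(ADG) = -7130/137]
2. A_y = -148/137  [AF · CB = 37 ∩ 2·signedArea(ADG) = -7130/137]
   → A = (4936/137, -148/137)

A = (4936/137, -148/137)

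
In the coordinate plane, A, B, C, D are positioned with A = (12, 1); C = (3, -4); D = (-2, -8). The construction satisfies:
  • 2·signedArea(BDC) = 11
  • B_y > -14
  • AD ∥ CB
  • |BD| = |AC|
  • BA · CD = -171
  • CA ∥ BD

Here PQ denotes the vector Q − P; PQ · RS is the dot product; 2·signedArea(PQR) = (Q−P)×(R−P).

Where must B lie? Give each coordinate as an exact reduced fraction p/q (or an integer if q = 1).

B = (-11, -13)

1. B_x = -11  [CA ∥ BD ∩ AD ∥ CB]
2. B_y = -13  [CA ∥ BD ∩ AD ∥ CB]
   → B = (-11, -13)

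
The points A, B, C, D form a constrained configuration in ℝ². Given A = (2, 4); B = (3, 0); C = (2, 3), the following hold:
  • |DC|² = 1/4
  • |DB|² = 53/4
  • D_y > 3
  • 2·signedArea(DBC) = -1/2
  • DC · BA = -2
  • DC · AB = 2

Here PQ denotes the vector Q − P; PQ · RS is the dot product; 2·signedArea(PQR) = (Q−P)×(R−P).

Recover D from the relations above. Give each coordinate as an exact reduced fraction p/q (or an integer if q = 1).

1. D_x = 2  [DC · AB = 2 ∩ 2·signedArea(DBC) = -1/2]
2. D_y = 7/2  [DC · AB = 2 ∩ 2·signedArea(DBC) = -1/2]
   → D = (2, 7/2)

D = (2, 7/2)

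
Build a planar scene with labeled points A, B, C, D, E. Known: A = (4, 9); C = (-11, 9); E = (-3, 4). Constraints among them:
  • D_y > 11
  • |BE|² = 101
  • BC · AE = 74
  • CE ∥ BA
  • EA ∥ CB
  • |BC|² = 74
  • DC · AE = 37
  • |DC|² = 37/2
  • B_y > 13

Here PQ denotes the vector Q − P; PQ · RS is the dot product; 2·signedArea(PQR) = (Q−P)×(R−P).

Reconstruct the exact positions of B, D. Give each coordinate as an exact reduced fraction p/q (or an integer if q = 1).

1. B_x = -4  [CE ∥ BA ∩ EA ∥ CB]
2. B_y = 14  [CE ∥ BA ∩ EA ∥ CB]
   → B = (-4, 14)
3. D_x = -15/2  [line 7·x + 5·y + -5 = 0 ∩ |DC|² = 37/2]
4. D_y = 23/2  [line 7·x + 5·y + -5 = 0 ∩ |DC|² = 37/2]
   → D = (-15/2, 23/2)

B = (-4, 14)
D = (-15/2, 23/2)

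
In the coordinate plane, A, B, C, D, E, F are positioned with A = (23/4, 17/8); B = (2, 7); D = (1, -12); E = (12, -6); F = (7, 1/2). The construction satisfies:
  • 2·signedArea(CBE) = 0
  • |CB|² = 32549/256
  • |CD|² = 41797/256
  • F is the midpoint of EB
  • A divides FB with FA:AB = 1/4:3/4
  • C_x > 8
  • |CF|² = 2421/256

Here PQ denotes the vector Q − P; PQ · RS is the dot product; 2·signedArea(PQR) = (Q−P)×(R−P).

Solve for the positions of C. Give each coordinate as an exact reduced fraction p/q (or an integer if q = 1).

C = (71/8, -31/16)

1. C_x = 71/8  [line 13·x + 10·y + -96 = 0 ∩ |CF|² = 2421/256]
2. C_y = -31/16  [line 13·x + 10·y + -96 = 0 ∩ |CF|² = 2421/256]
   → C = (71/8, -31/16)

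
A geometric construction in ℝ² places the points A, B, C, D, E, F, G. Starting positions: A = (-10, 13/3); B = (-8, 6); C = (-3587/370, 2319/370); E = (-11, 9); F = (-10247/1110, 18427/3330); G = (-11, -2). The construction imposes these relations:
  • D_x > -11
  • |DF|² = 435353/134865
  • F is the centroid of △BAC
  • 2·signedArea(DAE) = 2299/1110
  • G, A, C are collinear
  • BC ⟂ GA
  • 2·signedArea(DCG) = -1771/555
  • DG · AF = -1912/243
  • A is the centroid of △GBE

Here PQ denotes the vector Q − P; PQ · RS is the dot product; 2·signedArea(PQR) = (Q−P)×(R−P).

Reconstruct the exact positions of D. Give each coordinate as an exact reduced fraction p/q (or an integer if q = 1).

1. D_x = -34667/3330  [2·signedArea(DCG) = -1771/555 ∩ DG · AF = -1912/243]
2. D_y = 41737/9990  [2·signedArea(DCG) = -1771/555 ∩ DG · AF = -1912/243]
   → D = (-34667/3330, 41737/9990)

D = (-34667/3330, 41737/9990)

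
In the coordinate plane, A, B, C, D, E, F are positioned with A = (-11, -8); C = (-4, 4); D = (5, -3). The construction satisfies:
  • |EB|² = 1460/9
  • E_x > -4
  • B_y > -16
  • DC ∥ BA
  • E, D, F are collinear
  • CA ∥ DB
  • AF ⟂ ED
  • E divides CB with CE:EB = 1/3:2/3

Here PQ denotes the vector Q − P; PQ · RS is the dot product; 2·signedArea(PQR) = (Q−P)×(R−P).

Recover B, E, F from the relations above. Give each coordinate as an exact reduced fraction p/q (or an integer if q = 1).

B = (-2, -15)
E = (-10/3, -7/3)
F = (-6605/629, -1107/629)

1. B_x = -2  [DC ∥ BA ∩ CA ∥ DB]
2. B_y = -15  [DC ∥ BA ∩ CA ∥ DB]
   → B = (-2, -15)
3. E_x = -10/3  [E divides CB with CE:EB = 1/3:2/3]
4. E_y = -7/3  [E divides CB with CE:EB = 1/3:2/3]
   → E = (-10/3, -7/3)
5. F_x = -6605/629  [E, D, F are collinear ∩ AF ⟂ ED]
6. F_y = -1107/629  [E, D, F are collinear ∩ AF ⟂ ED]
   → F = (-6605/629, -1107/629)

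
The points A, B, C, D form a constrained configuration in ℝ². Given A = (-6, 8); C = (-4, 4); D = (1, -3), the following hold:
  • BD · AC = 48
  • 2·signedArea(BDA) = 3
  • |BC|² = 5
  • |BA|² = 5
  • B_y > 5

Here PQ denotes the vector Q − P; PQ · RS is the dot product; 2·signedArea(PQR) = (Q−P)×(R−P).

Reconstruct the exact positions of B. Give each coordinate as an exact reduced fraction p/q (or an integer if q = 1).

B = (-5, 6)

1. B_x = -5  [BD · AC = 48 ∩ 2·signedArea(BDA) = 3]
2. B_y = 6  [BD · AC = 48 ∩ 2·signedArea(BDA) = 3]
   → B = (-5, 6)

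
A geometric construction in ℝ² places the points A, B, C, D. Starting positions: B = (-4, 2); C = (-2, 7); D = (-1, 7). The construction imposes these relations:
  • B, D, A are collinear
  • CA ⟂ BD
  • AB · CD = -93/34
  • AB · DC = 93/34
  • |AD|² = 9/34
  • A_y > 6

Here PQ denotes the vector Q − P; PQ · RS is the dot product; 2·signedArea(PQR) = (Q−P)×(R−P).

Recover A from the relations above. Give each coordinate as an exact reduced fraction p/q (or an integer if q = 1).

A = (-43/34, 223/34)

1. A_x = -43/34  [B, D, A are collinear ∩ CA ⟂ BD]
2. A_y = 223/34  [B, D, A are collinear ∩ CA ⟂ BD]
   → A = (-43/34, 223/34)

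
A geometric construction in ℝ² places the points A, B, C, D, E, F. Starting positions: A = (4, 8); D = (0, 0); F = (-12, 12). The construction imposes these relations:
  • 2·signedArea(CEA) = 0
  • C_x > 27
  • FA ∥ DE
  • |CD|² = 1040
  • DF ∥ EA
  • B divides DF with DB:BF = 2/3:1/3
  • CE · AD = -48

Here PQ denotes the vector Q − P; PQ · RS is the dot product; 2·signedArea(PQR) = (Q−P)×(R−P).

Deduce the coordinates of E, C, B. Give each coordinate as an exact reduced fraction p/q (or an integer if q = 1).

B = (-8, 8)
C = (28, -16)
E = (16, -4)

1. E_x = 16  [DF ∥ EA ∩ FA ∥ DE]
2. E_y = -4  [DF ∥ EA ∩ FA ∥ DE]
   → E = (16, -4)
3. C_x = 28  [2·signedArea(CEA) = 0 ∩ CE · AD = -48]
4. C_y = -16  [2·signedArea(CEA) = 0 ∩ CE · AD = -48]
   → C = (28, -16)
5. B_x = -8  [B divides DF with DB:BF = 2/3:1/3]
6. B_y = 8  [B divides DF with DB:BF = 2/3:1/3]
   → B = (-8, 8)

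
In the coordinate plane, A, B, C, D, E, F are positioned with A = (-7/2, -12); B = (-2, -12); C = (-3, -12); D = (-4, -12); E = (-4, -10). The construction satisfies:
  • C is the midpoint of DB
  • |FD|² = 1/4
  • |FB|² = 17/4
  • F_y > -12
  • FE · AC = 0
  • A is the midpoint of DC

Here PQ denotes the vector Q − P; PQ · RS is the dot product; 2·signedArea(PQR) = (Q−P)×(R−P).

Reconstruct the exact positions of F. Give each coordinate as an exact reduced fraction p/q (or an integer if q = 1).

1. F_x = -4  [FE · AC = 0]
2. F_y = -23/2  [|FD|² = 1/4]
   → F = (-4, -23/2)

F = (-4, -23/2)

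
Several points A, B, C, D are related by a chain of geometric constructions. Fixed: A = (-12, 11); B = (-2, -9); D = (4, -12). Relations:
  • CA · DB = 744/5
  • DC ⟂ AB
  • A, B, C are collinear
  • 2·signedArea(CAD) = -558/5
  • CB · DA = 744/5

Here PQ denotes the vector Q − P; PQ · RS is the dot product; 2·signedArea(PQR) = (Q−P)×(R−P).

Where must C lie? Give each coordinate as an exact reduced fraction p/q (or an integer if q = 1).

1. C_x = 2/5  [A, B, C are collinear ∩ DC ⟂ AB]
2. C_y = -69/5  [A, B, C are collinear ∩ DC ⟂ AB]
   → C = (2/5, -69/5)

C = (2/5, -69/5)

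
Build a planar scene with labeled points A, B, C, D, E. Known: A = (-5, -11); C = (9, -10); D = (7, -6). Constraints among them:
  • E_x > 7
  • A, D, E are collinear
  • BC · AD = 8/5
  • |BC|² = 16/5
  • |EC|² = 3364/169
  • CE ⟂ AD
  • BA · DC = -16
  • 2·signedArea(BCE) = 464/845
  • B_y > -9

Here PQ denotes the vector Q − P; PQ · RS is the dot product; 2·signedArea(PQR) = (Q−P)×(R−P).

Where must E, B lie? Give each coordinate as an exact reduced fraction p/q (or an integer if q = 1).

1. E_x = 1231/169  [A, D, E are collinear ∩ CE ⟂ AD]
2. E_y = -994/169  [A, D, E are collinear ∩ CE ⟂ AD]
   → E = (1231/169, -994/169)
3. B_x = 41/5  [BC · AD = 8/5 ∩ BA · DC = -16]
4. B_y = -42/5  [BC · AD = 8/5 ∩ BA · DC = -16]
   → B = (41/5, -42/5)

B = (41/5, -42/5)
E = (1231/169, -994/169)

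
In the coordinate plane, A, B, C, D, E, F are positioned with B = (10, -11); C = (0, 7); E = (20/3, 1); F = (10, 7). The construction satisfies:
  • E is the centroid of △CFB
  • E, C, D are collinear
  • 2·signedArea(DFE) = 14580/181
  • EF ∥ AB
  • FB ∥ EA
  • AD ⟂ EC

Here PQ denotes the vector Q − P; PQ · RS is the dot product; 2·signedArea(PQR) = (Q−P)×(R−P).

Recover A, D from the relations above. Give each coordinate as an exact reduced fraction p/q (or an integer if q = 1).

A = (20/3, -17)
D = (8480/543, -1277/181)

1. A_x = 20/3  [EF ∥ AB ∩ FB ∥ EA]
2. A_y = -17  [EF ∥ AB ∩ FB ∥ EA]
   → A = (20/3, -17)
3. D_x = 8480/543  [E, C, D are collinear ∩ AD ⟂ EC]
4. D_y = -1277/181  [E, C, D are collinear ∩ AD ⟂ EC]
   → D = (8480/543, -1277/181)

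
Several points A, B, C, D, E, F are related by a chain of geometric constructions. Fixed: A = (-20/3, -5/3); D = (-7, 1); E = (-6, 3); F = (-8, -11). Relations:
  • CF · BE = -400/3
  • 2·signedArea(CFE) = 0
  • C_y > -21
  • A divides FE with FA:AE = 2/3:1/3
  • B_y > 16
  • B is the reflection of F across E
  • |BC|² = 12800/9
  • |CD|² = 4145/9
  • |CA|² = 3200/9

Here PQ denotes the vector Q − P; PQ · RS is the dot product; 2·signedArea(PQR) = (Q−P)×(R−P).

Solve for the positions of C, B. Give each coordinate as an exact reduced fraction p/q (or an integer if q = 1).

B = (-4, 17)
C = (-28/3, -61/3)

1. B_x = -4  [B is the reflection of F across E]
2. B_y = 17  [B is the reflection of F across E]
   → B = (-4, 17)
3. C_x = -28/3  [2·signedArea(CFE) = 0 ∩ CF · BE = -400/3]
4. C_y = -61/3  [2·signedArea(CFE) = 0 ∩ CF · BE = -400/3]
   → C = (-28/3, -61/3)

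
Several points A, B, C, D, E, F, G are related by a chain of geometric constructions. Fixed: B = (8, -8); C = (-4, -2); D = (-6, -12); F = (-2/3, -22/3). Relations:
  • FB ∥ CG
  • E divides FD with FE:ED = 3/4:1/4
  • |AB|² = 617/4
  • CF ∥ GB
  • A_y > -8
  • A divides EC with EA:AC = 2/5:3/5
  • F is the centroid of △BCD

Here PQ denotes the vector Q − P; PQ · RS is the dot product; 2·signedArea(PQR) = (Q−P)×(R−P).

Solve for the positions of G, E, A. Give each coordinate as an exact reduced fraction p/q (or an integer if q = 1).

A = (-22/5, -73/10)
E = (-14/3, -65/6)
G = (14/3, -8/3)

1. G_x = 14/3  [CF ∥ GB ∩ FB ∥ CG]
2. G_y = -8/3  [CF ∥ GB ∩ FB ∥ CG]
   → G = (14/3, -8/3)
3. E_x = -14/3  [E divides FD with FE:ED = 3/4:1/4]
4. E_y = -65/6  [E divides FD with FE:ED = 3/4:1/4]
   → E = (-14/3, -65/6)
5. A_x = -22/5  [A divides EC with EA:AC = 2/5:3/5]
6. A_y = -73/10  [A divides EC with EA:AC = 2/5:3/5]
   → A = (-22/5, -73/10)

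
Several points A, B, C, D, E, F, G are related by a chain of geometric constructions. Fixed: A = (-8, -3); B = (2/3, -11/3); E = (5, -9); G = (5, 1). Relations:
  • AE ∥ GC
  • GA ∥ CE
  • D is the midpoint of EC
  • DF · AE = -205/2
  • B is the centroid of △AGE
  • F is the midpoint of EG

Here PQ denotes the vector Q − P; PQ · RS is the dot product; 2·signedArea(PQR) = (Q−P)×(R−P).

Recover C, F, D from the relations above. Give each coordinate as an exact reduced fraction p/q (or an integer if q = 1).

1. C_x = 18  [GA ∥ CE ∩ AE ∥ GC]
2. C_y = -5  [GA ∥ CE ∩ AE ∥ GC]
   → C = (18, -5)
3. F_x = 5  [F is the midpoint of EG]
4. F_y = -4  [F is the midpoint of EG]
   → F = (5, -4)
5. D_x = 23/2  [D is the midpoint of EC]
6. D_y = -7  [D is the midpoint of EC]
   → D = (23/2, -7)

C = (18, -5)
D = (23/2, -7)
F = (5, -4)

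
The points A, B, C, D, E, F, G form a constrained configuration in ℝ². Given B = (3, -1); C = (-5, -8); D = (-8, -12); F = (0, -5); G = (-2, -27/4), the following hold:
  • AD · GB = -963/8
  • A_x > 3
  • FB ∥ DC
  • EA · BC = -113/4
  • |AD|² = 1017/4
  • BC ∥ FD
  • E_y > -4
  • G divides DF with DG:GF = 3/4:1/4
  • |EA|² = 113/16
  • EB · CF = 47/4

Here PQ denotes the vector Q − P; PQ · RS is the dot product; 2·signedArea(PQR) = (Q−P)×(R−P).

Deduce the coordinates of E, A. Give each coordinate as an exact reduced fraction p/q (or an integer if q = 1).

1. A_x = 4  [line -5·x + -23/4·y + 91/8 = 0 ∩ |AD|² = 1017/4]
2. A_y = -3/2  [line -5·x + -23/4·y + 91/8 = 0 ∩ |AD|² = 1017/4]
   → A = (4, -3/2)
3. E_x = 2  [EB · CF = 47/4 ∩ EA · BC = -113/4]
4. E_y = -13/4  [EB · CF = 47/4 ∩ EA · BC = -113/4]
   → E = (2, -13/4)

A = (4, -3/2)
E = (2, -13/4)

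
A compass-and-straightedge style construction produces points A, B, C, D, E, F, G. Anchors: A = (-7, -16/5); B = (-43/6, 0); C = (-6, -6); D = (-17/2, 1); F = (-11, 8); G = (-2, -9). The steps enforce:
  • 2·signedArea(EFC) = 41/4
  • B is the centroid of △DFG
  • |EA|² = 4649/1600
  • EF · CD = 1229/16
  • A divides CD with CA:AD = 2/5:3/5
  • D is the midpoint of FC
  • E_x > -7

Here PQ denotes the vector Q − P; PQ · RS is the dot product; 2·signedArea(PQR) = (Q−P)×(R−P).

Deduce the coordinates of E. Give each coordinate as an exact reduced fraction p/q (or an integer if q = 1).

1. E_x = -55/8  [2·signedArea(EFC) = 41/4 ∩ EF · CD = 1229/16]
2. E_y = -3/2  [2·signedArea(EFC) = 41/4 ∩ EF · CD = 1229/16]
   → E = (-55/8, -3/2)

E = (-55/8, -3/2)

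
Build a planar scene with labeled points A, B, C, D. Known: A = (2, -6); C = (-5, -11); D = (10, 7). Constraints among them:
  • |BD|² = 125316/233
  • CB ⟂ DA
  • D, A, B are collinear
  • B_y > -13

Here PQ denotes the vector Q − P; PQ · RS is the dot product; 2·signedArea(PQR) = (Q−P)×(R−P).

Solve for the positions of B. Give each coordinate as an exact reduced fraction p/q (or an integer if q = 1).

B = (-502/233, -2971/233)

1. B_x = -502/233  [D, A, B are collinear ∩ CB ⟂ DA]
2. B_y = -2971/233  [D, A, B are collinear ∩ CB ⟂ DA]
   → B = (-502/233, -2971/233)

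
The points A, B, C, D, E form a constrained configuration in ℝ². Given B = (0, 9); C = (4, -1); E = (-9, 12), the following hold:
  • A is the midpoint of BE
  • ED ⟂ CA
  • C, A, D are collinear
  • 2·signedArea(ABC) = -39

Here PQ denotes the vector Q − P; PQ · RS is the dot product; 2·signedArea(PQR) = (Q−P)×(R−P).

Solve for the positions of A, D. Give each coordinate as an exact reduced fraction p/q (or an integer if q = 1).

A = (-9/2, 21/2)
D = (-2784/409, 5571/409)

1. A_x = -9/2  [A is the midpoint of BE]
2. A_y = 21/2  [A is the midpoint of BE]
   → A = (-9/2, 21/2)
3. D_x = -2784/409  [C, A, D are collinear ∩ ED ⟂ CA]
4. D_y = 5571/409  [C, A, D are collinear ∩ ED ⟂ CA]
   → D = (-2784/409, 5571/409)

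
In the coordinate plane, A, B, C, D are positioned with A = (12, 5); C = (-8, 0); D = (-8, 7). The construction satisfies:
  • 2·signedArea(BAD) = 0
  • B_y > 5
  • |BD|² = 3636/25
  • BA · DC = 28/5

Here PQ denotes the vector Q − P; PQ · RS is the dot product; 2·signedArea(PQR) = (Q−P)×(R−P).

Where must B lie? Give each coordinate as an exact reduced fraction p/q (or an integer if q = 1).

1. B_x = 4  [2·signedArea(BAD) = 0 ∩ BA · DC = 28/5]
2. B_y = 29/5  [2·signedArea(BAD) = 0 ∩ BA · DC = 28/5]
   → B = (4, 29/5)

B = (4, 29/5)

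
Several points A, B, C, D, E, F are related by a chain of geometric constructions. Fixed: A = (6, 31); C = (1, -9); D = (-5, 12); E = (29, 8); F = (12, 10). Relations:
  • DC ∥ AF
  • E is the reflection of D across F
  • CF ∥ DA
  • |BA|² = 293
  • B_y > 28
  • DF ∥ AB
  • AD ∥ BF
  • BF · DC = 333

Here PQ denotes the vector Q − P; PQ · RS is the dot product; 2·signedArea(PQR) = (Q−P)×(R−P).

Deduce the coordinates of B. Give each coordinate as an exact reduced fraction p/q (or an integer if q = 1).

1. B_x = 23  [AD ∥ BF ∩ DF ∥ AB]
2. B_y = 29  [AD ∥ BF ∩ DF ∥ AB]
   → B = (23, 29)

B = (23, 29)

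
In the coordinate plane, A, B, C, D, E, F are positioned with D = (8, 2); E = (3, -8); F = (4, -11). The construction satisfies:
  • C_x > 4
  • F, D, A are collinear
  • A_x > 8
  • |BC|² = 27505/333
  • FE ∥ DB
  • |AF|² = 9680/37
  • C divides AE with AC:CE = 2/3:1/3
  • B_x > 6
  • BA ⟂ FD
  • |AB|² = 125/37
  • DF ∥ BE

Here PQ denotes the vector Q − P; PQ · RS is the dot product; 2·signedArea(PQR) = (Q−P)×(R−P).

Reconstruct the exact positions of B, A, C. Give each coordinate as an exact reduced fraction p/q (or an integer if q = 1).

1. B_x = 7  [DF ∥ BE ∩ FE ∥ DB]
2. B_y = 5  [DF ∥ BE ∩ FE ∥ DB]
   → B = (7, 5)
3. A_x = 324/37  [F, D, A are collinear ∩ BA ⟂ FD]
4. A_y = 165/37  [F, D, A are collinear ∩ BA ⟂ FD]
   → A = (324/37, 165/37)
5. C_x = 182/37  [C divides AE with AC:CE = 2/3:1/3]
6. C_y = -427/111  [C divides AE with AC:CE = 2/3:1/3]
   → C = (182/37, -427/111)

A = (324/37, 165/37)
B = (7, 5)
C = (182/37, -427/111)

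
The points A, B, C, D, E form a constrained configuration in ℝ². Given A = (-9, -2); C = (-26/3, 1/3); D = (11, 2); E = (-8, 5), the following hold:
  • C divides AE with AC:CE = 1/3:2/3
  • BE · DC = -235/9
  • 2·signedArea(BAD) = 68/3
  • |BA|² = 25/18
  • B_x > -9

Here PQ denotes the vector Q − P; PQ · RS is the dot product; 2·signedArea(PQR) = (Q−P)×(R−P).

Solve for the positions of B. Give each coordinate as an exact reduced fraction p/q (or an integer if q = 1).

B = (-53/6, -5/6)

1. B_x = -53/6  [BE · DC = -235/9 ∩ 2·signedArea(BAD) = 68/3]
2. B_y = -5/6  [BE · DC = -235/9 ∩ 2·signedArea(BAD) = 68/3]
   → B = (-53/6, -5/6)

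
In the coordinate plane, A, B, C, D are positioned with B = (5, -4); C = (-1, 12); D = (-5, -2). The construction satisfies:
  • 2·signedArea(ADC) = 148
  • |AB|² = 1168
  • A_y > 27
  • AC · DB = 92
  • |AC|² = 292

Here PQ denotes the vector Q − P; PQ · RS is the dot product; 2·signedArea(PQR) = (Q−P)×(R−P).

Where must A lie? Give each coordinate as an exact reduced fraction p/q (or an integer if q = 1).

1. A_x = -7  [AC · DB = 92 ∩ 2·signedArea(ADC) = 148]
2. A_y = 28  [AC · DB = 92 ∩ 2·signedArea(ADC) = 148]
   → A = (-7, 28)

A = (-7, 28)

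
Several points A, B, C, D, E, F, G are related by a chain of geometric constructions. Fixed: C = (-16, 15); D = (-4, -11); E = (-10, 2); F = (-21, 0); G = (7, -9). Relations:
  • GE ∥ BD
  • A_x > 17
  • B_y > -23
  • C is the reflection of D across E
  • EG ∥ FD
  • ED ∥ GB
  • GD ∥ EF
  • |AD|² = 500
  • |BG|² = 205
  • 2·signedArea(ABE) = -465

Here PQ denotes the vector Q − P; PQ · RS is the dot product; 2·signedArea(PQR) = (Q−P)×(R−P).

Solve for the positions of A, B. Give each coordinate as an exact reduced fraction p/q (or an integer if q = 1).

1. B_x = 13  [GE ∥ BD ∩ ED ∥ GB]
2. B_y = -22  [GE ∥ BD ∩ ED ∥ GB]
   → B = (13, -22)
3. A_x = 18  [line -24·x + -23·y + 271 = 0 ∩ |AD|² = 500]
4. A_y = -7  [line -24·x + -23·y + 271 = 0 ∩ |AD|² = 500]
   → A = (18, -7)

A = (18, -7)
B = (13, -22)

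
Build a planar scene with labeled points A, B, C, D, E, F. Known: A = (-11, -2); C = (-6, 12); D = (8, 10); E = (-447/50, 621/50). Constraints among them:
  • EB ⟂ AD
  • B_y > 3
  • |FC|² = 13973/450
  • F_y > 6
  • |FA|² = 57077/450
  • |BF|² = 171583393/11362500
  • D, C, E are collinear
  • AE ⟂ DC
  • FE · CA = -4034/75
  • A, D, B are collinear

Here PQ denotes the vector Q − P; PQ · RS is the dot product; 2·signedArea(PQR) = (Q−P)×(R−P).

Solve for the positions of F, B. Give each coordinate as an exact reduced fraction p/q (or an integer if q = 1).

B = (-76179/25250, 38404/12625)
F = (-199/50, 1021/150)

1. B_x = -76179/25250  [A, D, B are collinear ∩ EB ⟂ AD]
2. B_y = 38404/12625  [A, D, B are collinear ∩ EB ⟂ AD]
   → B = (-76179/25250, 38404/12625)
3. F_x = -199/50  [line 5·x + 14·y + -11309/150 = 0 ∩ |BF|² = 171583393/11362500]
4. F_y = 1021/150  [line 5·x + 14·y + -11309/150 = 0 ∩ |BF|² = 171583393/11362500]
   → F = (-199/50, 1021/150)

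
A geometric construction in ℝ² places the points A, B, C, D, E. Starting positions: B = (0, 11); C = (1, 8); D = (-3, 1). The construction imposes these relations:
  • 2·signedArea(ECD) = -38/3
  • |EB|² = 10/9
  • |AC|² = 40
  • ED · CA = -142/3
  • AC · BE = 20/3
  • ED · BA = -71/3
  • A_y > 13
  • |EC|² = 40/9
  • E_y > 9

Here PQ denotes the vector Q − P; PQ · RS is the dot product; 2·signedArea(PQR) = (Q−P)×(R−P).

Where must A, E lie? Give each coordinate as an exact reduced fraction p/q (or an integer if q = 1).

A = (-1, 14)
E = (1/3, 10)

1. E_x = 1/3  [line 7·x + -4·y + 113/3 = 0 ∩ |EC|² = 40/9]
2. E_y = 10  [line 7·x + -4·y + 113/3 = 0 ∩ |EC|² = 40/9]
   → E = (1/3, 10)
3. A_x = -1  [AC · BE = 20/3 ∩ ED · CA = -142/3]
4. A_y = 14  [AC · BE = 20/3 ∩ ED · CA = -142/3]
   → A = (-1, 14)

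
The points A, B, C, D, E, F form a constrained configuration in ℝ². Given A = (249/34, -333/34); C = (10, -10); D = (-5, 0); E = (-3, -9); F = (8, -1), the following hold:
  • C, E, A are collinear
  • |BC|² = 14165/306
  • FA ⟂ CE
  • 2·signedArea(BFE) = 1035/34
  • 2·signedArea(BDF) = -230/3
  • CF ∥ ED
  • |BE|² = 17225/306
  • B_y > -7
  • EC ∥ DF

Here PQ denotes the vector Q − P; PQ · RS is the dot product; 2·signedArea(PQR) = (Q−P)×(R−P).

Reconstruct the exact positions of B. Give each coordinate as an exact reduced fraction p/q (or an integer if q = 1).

B = (419/102, -673/102)

1. B_x = 419/102  [2·signedArea(BDF) = -230/3 ∩ 2·signedArea(BFE) = 1035/34]
2. B_y = -673/102  [2·signedArea(BDF) = -230/3 ∩ 2·signedArea(BFE) = 1035/34]
   → B = (419/102, -673/102)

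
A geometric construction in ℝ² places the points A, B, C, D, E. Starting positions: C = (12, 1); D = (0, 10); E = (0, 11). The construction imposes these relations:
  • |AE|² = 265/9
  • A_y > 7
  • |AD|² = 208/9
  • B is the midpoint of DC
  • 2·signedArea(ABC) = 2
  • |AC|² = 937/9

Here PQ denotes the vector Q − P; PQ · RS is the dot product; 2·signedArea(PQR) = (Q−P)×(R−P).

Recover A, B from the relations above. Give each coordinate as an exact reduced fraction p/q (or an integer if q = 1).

A = (4, 22/3)
B = (6, 11/2)

1. B_x = 6  [B is the midpoint of DC]
2. B_y = 11/2  [B is the midpoint of DC]
   → B = (6, 11/2)
3. A_x = 4  [line 9/2·x + 6·y + -62 = 0 ∩ |AC|² = 937/9]
4. A_y = 22/3  [line 9/2·x + 6·y + -62 = 0 ∩ |AC|² = 937/9]
   → A = (4, 22/3)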